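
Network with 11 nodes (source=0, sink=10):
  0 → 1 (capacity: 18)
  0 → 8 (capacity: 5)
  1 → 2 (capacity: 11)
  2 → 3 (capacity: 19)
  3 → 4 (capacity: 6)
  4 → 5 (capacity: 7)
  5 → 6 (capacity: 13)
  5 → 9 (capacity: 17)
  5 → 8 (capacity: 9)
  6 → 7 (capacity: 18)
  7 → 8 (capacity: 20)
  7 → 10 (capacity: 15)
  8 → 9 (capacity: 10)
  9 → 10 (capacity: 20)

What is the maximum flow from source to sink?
Maximum flow = 11

Max flow: 11

Flow assignment:
  0 → 1: 6/18
  0 → 8: 5/5
  1 → 2: 6/11
  2 → 3: 6/19
  3 → 4: 6/6
  4 → 5: 6/7
  5 → 9: 6/17
  8 → 9: 5/10
  9 → 10: 11/20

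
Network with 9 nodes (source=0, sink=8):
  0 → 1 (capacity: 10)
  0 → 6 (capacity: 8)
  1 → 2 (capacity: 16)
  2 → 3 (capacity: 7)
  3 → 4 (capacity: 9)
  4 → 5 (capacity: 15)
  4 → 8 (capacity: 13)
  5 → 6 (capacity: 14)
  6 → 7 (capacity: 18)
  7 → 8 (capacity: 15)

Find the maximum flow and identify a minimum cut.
Max flow = 15, Min cut edges: (0,6), (2,3)

Maximum flow: 15
Minimum cut: (0,6), (2,3)
Partition: S = [0, 1, 2], T = [3, 4, 5, 6, 7, 8]

Max-flow min-cut theorem verified: both equal 15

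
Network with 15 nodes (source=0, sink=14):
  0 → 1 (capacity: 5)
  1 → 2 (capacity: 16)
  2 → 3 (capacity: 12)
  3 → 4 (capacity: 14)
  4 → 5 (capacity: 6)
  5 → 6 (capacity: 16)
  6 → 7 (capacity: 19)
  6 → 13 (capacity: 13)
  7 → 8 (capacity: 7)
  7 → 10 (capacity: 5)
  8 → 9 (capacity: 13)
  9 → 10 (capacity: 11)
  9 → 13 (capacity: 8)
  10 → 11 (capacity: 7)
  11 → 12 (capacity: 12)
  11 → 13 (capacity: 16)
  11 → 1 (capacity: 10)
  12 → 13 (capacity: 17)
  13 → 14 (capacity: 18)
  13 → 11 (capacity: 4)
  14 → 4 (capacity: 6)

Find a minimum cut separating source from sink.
Min cut value = 5, edges: (0,1)

Min cut value: 5
Partition: S = [0], T = [1, 2, 3, 4, 5, 6, 7, 8, 9, 10, 11, 12, 13, 14]
Cut edges: (0,1)

By max-flow min-cut theorem, max flow = min cut = 5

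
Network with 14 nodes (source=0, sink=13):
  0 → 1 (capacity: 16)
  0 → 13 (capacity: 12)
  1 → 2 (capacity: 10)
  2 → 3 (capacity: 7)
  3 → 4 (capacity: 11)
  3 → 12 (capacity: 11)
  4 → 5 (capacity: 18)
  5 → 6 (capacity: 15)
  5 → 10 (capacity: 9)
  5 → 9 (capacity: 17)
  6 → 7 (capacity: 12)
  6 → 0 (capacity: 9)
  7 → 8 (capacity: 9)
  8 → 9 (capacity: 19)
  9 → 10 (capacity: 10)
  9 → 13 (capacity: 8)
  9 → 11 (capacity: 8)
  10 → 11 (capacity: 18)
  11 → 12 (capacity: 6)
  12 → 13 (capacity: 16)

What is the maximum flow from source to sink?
Maximum flow = 19

Max flow: 19

Flow assignment:
  0 → 1: 7/16
  0 → 13: 12/12
  1 → 2: 7/10
  2 → 3: 7/7
  3 → 12: 7/11
  12 → 13: 7/16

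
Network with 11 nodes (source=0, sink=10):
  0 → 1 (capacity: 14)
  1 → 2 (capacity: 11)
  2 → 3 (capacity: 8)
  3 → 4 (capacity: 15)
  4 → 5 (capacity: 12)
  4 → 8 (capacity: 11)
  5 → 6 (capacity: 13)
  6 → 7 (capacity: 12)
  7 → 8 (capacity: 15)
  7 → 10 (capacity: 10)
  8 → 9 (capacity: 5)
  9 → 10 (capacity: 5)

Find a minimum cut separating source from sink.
Min cut value = 8, edges: (2,3)

Min cut value: 8
Partition: S = [0, 1, 2], T = [3, 4, 5, 6, 7, 8, 9, 10]
Cut edges: (2,3)

By max-flow min-cut theorem, max flow = min cut = 8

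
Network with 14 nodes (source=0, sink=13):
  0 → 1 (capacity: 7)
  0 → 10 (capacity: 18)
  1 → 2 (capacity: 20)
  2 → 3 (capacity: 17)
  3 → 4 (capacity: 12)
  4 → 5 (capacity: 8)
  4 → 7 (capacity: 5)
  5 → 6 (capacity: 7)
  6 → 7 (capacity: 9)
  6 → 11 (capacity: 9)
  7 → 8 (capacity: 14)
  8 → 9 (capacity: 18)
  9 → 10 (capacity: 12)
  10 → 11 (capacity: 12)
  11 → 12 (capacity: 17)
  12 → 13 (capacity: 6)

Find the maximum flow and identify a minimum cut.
Max flow = 6, Min cut edges: (12,13)

Maximum flow: 6
Minimum cut: (12,13)
Partition: S = [0, 1, 2, 3, 4, 5, 6, 7, 8, 9, 10, 11, 12], T = [13]

Max-flow min-cut theorem verified: both equal 6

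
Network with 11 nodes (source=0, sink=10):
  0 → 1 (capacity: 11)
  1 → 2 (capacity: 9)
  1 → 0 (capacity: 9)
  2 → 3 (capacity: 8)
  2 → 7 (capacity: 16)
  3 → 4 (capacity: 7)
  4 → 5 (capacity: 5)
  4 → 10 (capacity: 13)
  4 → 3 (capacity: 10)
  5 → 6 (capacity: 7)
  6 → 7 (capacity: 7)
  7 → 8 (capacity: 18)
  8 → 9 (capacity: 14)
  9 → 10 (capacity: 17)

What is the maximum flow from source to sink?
Maximum flow = 9

Max flow: 9

Flow assignment:
  0 → 1: 9/11
  1 → 2: 9/9
  2 → 3: 7/8
  2 → 7: 2/16
  3 → 4: 7/7
  4 → 10: 7/13
  7 → 8: 2/18
  8 → 9: 2/14
  9 → 10: 2/17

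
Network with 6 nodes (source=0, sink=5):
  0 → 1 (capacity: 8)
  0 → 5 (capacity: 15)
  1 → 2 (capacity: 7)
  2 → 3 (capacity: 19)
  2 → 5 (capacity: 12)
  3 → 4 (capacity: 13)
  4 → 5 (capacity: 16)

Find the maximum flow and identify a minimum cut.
Max flow = 22, Min cut edges: (0,5), (1,2)

Maximum flow: 22
Minimum cut: (0,5), (1,2)
Partition: S = [0, 1], T = [2, 3, 4, 5]

Max-flow min-cut theorem verified: both equal 22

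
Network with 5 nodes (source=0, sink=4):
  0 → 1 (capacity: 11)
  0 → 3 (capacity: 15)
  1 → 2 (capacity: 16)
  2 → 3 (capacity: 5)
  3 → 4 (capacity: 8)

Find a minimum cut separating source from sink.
Min cut value = 8, edges: (3,4)

Min cut value: 8
Partition: S = [0, 1, 2, 3], T = [4]
Cut edges: (3,4)

By max-flow min-cut theorem, max flow = min cut = 8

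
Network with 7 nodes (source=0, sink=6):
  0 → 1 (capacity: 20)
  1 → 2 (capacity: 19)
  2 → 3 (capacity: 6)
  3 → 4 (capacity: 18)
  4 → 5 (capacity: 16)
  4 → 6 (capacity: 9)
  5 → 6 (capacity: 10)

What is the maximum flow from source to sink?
Maximum flow = 6

Max flow: 6

Flow assignment:
  0 → 1: 6/20
  1 → 2: 6/19
  2 → 3: 6/6
  3 → 4: 6/18
  4 → 6: 6/9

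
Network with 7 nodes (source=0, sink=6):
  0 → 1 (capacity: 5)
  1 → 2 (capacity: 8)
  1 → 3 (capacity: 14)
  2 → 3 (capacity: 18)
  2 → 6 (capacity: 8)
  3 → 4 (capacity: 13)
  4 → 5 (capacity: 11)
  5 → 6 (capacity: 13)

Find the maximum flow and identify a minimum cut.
Max flow = 5, Min cut edges: (0,1)

Maximum flow: 5
Minimum cut: (0,1)
Partition: S = [0], T = [1, 2, 3, 4, 5, 6]

Max-flow min-cut theorem verified: both equal 5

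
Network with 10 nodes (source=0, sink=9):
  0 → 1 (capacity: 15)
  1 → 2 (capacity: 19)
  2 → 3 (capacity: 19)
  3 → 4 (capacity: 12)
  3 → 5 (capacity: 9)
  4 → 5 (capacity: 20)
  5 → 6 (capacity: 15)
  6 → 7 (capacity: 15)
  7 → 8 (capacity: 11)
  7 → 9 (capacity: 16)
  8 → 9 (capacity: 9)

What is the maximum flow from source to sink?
Maximum flow = 15

Max flow: 15

Flow assignment:
  0 → 1: 15/15
  1 → 2: 15/19
  2 → 3: 15/19
  3 → 4: 6/12
  3 → 5: 9/9
  4 → 5: 6/20
  5 → 6: 15/15
  6 → 7: 15/15
  7 → 9: 15/16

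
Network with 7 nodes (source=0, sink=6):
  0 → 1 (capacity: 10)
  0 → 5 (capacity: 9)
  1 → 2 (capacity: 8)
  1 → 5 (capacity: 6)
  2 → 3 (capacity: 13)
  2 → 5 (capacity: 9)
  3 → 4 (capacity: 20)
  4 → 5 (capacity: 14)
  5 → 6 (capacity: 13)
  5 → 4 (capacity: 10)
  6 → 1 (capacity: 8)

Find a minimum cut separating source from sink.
Min cut value = 13, edges: (5,6)

Min cut value: 13
Partition: S = [0, 1, 2, 3, 4, 5], T = [6]
Cut edges: (5,6)

By max-flow min-cut theorem, max flow = min cut = 13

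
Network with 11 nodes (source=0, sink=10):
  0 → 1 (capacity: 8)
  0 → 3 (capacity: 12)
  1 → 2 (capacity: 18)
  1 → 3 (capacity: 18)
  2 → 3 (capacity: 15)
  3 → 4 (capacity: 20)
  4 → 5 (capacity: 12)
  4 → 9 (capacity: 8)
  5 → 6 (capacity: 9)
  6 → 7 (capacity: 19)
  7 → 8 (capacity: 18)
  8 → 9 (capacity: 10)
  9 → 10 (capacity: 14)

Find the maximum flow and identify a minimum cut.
Max flow = 14, Min cut edges: (9,10)

Maximum flow: 14
Minimum cut: (9,10)
Partition: S = [0, 1, 2, 3, 4, 5, 6, 7, 8, 9], T = [10]

Max-flow min-cut theorem verified: both equal 14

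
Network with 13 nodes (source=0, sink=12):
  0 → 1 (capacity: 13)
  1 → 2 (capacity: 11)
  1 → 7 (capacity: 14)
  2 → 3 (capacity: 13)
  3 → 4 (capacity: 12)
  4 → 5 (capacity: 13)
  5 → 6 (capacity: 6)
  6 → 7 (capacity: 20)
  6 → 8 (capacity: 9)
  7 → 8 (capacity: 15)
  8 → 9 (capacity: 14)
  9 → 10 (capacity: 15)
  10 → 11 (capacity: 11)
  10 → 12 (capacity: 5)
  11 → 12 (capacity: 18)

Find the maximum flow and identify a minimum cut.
Max flow = 13, Min cut edges: (0,1)

Maximum flow: 13
Minimum cut: (0,1)
Partition: S = [0], T = [1, 2, 3, 4, 5, 6, 7, 8, 9, 10, 11, 12]

Max-flow min-cut theorem verified: both equal 13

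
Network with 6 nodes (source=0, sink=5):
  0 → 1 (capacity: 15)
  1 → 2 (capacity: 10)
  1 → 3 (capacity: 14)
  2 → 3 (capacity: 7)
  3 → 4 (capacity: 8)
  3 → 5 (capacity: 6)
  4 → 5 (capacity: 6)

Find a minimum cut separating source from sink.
Min cut value = 12, edges: (3,5), (4,5)

Min cut value: 12
Partition: S = [0, 1, 2, 3, 4], T = [5]
Cut edges: (3,5), (4,5)

By max-flow min-cut theorem, max flow = min cut = 12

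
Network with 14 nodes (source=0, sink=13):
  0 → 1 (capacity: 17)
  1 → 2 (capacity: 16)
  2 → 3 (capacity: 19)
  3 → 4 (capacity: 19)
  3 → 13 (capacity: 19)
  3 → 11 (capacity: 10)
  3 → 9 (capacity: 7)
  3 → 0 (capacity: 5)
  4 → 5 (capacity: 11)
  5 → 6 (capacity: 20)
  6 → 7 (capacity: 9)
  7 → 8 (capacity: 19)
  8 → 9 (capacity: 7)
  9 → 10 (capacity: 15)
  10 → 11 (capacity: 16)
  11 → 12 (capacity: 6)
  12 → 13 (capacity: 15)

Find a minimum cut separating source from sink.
Min cut value = 16, edges: (1,2)

Min cut value: 16
Partition: S = [0, 1], T = [2, 3, 4, 5, 6, 7, 8, 9, 10, 11, 12, 13]
Cut edges: (1,2)

By max-flow min-cut theorem, max flow = min cut = 16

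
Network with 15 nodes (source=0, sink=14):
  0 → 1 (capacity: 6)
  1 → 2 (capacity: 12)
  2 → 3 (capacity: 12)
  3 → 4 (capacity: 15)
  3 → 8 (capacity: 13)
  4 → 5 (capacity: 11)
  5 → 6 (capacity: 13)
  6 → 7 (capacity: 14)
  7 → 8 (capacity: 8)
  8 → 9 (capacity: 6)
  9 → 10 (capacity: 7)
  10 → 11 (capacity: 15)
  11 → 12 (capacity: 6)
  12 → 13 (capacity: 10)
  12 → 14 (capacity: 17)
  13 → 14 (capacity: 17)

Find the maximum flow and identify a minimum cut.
Max flow = 6, Min cut edges: (11,12)

Maximum flow: 6
Minimum cut: (11,12)
Partition: S = [0, 1, 2, 3, 4, 5, 6, 7, 8, 9, 10, 11], T = [12, 13, 14]

Max-flow min-cut theorem verified: both equal 6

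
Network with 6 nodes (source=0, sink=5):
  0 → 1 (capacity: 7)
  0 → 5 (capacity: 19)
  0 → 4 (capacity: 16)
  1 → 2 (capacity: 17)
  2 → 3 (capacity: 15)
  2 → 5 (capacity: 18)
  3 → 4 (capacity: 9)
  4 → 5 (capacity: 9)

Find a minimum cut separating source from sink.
Min cut value = 35, edges: (0,1), (0,5), (4,5)

Min cut value: 35
Partition: S = [0, 3, 4], T = [1, 2, 5]
Cut edges: (0,1), (0,5), (4,5)

By max-flow min-cut theorem, max flow = min cut = 35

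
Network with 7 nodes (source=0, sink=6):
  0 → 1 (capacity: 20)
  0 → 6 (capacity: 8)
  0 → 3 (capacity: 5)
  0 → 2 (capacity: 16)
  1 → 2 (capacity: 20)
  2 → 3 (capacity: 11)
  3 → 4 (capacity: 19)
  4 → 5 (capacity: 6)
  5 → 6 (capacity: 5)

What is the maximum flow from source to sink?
Maximum flow = 13

Max flow: 13

Flow assignment:
  0 → 1: 5/20
  0 → 6: 8/8
  1 → 2: 5/20
  2 → 3: 5/11
  3 → 4: 5/19
  4 → 5: 5/6
  5 → 6: 5/5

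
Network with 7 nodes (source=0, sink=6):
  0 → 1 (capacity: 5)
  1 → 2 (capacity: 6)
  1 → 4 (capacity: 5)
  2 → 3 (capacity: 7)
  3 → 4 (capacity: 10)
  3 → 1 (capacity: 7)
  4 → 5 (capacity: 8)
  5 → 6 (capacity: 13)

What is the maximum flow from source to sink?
Maximum flow = 5

Max flow: 5

Flow assignment:
  0 → 1: 5/5
  1 → 4: 5/5
  4 → 5: 5/8
  5 → 6: 5/13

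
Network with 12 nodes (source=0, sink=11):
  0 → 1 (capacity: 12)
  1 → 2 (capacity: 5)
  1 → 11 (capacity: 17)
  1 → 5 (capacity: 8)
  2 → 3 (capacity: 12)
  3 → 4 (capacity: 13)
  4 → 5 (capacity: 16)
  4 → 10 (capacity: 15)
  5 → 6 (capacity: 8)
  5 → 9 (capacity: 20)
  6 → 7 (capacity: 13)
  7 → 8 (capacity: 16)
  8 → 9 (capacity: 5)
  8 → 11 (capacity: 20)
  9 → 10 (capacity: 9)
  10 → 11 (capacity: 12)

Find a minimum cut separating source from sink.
Min cut value = 12, edges: (0,1)

Min cut value: 12
Partition: S = [0], T = [1, 2, 3, 4, 5, 6, 7, 8, 9, 10, 11]
Cut edges: (0,1)

By max-flow min-cut theorem, max flow = min cut = 12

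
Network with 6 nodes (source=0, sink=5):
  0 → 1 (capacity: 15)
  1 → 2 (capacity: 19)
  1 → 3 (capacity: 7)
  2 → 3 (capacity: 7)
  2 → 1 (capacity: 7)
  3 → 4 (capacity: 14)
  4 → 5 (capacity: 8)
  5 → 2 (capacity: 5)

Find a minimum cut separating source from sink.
Min cut value = 8, edges: (4,5)

Min cut value: 8
Partition: S = [0, 1, 2, 3, 4], T = [5]
Cut edges: (4,5)

By max-flow min-cut theorem, max flow = min cut = 8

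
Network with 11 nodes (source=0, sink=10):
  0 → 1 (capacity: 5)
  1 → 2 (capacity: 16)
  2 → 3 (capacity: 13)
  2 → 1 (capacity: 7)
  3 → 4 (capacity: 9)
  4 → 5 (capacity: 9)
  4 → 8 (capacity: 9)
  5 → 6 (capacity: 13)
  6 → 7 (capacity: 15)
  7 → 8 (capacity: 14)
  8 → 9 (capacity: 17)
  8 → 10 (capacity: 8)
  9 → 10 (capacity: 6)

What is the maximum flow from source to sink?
Maximum flow = 5

Max flow: 5

Flow assignment:
  0 → 1: 5/5
  1 → 2: 5/16
  2 → 3: 5/13
  3 → 4: 5/9
  4 → 8: 5/9
  8 → 10: 5/8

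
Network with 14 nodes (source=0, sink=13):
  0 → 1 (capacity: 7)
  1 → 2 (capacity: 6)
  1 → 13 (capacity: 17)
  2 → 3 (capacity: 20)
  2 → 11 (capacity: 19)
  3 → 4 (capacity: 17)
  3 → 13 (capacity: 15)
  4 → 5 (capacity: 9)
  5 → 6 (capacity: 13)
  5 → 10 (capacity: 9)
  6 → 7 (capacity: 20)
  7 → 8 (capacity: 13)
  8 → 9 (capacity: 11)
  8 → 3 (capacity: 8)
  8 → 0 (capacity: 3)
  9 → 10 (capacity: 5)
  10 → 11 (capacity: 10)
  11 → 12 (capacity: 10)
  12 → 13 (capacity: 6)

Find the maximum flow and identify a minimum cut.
Max flow = 7, Min cut edges: (0,1)

Maximum flow: 7
Minimum cut: (0,1)
Partition: S = [0], T = [1, 2, 3, 4, 5, 6, 7, 8, 9, 10, 11, 12, 13]

Max-flow min-cut theorem verified: both equal 7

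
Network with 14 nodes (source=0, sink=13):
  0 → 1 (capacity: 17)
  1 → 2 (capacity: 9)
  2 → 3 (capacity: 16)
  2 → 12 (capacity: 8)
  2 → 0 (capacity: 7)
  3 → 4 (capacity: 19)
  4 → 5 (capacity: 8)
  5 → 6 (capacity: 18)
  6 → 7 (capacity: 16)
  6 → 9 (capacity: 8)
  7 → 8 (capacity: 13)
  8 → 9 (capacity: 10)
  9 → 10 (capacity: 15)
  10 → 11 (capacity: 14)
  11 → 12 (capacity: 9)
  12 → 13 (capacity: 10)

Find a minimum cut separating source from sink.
Min cut value = 9, edges: (1,2)

Min cut value: 9
Partition: S = [0, 1], T = [2, 3, 4, 5, 6, 7, 8, 9, 10, 11, 12, 13]
Cut edges: (1,2)

By max-flow min-cut theorem, max flow = min cut = 9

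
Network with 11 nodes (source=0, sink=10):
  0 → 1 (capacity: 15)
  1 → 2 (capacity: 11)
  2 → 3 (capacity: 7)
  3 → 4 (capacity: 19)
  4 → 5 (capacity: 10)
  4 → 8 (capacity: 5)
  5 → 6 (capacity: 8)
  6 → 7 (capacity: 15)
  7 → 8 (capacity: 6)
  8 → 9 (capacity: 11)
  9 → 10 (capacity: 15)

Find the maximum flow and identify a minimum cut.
Max flow = 7, Min cut edges: (2,3)

Maximum flow: 7
Minimum cut: (2,3)
Partition: S = [0, 1, 2], T = [3, 4, 5, 6, 7, 8, 9, 10]

Max-flow min-cut theorem verified: both equal 7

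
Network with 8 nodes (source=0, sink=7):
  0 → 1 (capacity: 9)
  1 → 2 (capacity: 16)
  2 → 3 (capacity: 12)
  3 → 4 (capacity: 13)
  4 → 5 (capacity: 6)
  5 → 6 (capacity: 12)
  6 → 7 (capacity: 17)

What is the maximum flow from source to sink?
Maximum flow = 6

Max flow: 6

Flow assignment:
  0 → 1: 6/9
  1 → 2: 6/16
  2 → 3: 6/12
  3 → 4: 6/13
  4 → 5: 6/6
  5 → 6: 6/12
  6 → 7: 6/17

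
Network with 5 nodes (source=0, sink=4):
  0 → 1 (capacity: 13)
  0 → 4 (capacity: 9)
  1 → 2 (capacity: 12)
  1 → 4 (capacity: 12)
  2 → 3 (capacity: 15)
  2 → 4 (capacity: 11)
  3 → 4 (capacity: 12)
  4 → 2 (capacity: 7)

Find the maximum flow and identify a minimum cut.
Max flow = 22, Min cut edges: (0,1), (0,4)

Maximum flow: 22
Minimum cut: (0,1), (0,4)
Partition: S = [0], T = [1, 2, 3, 4]

Max-flow min-cut theorem verified: both equal 22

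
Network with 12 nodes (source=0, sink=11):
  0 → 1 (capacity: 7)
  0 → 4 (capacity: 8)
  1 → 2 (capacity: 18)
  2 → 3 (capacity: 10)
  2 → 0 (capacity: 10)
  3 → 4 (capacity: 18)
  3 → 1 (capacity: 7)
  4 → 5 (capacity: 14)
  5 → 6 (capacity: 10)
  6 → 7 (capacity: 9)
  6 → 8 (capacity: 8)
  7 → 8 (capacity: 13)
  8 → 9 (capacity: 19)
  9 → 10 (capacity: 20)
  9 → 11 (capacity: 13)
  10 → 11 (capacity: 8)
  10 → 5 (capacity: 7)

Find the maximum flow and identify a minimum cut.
Max flow = 10, Min cut edges: (5,6)

Maximum flow: 10
Minimum cut: (5,6)
Partition: S = [0, 1, 2, 3, 4, 5], T = [6, 7, 8, 9, 10, 11]

Max-flow min-cut theorem verified: both equal 10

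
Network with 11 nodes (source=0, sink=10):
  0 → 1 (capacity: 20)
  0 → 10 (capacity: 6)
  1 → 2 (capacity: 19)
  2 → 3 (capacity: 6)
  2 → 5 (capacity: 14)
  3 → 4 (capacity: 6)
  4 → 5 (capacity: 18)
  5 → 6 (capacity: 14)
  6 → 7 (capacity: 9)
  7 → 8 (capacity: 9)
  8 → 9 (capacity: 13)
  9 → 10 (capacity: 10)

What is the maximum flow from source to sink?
Maximum flow = 15

Max flow: 15

Flow assignment:
  0 → 1: 9/20
  0 → 10: 6/6
  1 → 2: 9/19
  2 → 3: 5/6
  2 → 5: 4/14
  3 → 4: 5/6
  4 → 5: 5/18
  5 → 6: 9/14
  6 → 7: 9/9
  7 → 8: 9/9
  8 → 9: 9/13
  9 → 10: 9/10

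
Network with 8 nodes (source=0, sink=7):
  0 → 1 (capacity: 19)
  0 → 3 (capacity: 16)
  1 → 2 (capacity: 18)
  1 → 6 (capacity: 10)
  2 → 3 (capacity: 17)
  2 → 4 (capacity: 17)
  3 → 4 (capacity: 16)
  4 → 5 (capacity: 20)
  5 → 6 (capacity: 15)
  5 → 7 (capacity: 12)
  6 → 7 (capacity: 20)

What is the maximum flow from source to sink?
Maximum flow = 30

Max flow: 30

Flow assignment:
  0 → 1: 14/19
  0 → 3: 16/16
  1 → 2: 4/18
  1 → 6: 10/10
  2 → 4: 4/17
  3 → 4: 16/16
  4 → 5: 20/20
  5 → 6: 8/15
  5 → 7: 12/12
  6 → 7: 18/20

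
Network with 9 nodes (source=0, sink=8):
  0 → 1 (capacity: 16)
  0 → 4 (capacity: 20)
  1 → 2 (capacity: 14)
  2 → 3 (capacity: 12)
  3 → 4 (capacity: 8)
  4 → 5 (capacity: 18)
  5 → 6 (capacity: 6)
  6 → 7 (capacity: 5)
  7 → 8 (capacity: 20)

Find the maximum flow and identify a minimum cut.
Max flow = 5, Min cut edges: (6,7)

Maximum flow: 5
Minimum cut: (6,7)
Partition: S = [0, 1, 2, 3, 4, 5, 6], T = [7, 8]

Max-flow min-cut theorem verified: both equal 5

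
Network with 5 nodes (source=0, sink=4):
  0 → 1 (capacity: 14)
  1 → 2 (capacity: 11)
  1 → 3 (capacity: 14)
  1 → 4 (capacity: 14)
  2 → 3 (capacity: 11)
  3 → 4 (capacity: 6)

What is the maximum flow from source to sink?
Maximum flow = 14

Max flow: 14

Flow assignment:
  0 → 1: 14/14
  1 → 4: 14/14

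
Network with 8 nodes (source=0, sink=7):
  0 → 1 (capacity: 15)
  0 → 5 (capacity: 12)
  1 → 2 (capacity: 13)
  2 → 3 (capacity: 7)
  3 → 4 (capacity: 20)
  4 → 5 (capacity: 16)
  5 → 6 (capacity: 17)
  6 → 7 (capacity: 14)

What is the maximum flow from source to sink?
Maximum flow = 14

Max flow: 14

Flow assignment:
  0 → 1: 7/15
  0 → 5: 7/12
  1 → 2: 7/13
  2 → 3: 7/7
  3 → 4: 7/20
  4 → 5: 7/16
  5 → 6: 14/17
  6 → 7: 14/14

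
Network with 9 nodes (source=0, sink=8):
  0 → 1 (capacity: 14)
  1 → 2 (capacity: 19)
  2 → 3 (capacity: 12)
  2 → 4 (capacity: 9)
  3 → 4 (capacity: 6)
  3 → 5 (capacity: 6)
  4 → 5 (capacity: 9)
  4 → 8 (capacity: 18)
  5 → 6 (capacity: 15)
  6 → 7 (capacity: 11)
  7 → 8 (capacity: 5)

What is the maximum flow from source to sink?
Maximum flow = 14

Max flow: 14

Flow assignment:
  0 → 1: 14/14
  1 → 2: 14/19
  2 → 3: 5/12
  2 → 4: 9/9
  3 → 4: 5/6
  4 → 8: 14/18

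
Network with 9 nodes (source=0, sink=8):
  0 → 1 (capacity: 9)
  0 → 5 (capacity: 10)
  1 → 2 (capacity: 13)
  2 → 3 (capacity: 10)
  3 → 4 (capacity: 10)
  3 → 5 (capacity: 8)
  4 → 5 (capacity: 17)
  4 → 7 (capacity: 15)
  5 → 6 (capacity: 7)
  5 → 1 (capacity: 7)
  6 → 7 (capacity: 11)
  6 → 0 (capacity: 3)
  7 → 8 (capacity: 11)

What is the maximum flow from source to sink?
Maximum flow = 11

Max flow: 11

Flow assignment:
  0 → 1: 7/9
  0 → 5: 4/10
  1 → 2: 10/13
  2 → 3: 10/10
  3 → 4: 10/10
  4 → 5: 6/17
  4 → 7: 4/15
  5 → 6: 7/7
  5 → 1: 3/7
  6 → 7: 7/11
  7 → 8: 11/11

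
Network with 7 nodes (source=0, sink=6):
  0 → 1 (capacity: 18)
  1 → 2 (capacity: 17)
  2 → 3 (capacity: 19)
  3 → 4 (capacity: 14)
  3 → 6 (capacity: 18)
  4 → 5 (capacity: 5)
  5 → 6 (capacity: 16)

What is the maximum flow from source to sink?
Maximum flow = 17

Max flow: 17

Flow assignment:
  0 → 1: 17/18
  1 → 2: 17/17
  2 → 3: 17/19
  3 → 6: 17/18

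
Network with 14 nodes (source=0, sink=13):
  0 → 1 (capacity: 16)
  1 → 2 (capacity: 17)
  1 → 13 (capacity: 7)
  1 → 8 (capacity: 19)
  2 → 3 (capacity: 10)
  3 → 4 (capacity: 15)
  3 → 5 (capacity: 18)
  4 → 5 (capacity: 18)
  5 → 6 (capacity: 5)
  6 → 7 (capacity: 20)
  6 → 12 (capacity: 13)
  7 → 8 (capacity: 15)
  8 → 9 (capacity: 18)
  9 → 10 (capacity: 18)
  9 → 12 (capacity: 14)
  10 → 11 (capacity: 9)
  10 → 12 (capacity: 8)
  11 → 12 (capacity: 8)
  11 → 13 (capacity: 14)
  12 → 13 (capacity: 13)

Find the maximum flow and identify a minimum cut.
Max flow = 16, Min cut edges: (0,1)

Maximum flow: 16
Minimum cut: (0,1)
Partition: S = [0], T = [1, 2, 3, 4, 5, 6, 7, 8, 9, 10, 11, 12, 13]

Max-flow min-cut theorem verified: both equal 16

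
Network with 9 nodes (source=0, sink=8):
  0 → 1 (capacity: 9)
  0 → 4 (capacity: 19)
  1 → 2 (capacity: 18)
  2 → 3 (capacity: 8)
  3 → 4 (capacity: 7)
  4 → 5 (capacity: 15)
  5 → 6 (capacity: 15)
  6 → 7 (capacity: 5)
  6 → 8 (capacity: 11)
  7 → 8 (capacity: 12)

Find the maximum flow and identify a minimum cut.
Max flow = 15, Min cut edges: (5,6)

Maximum flow: 15
Minimum cut: (5,6)
Partition: S = [0, 1, 2, 3, 4, 5], T = [6, 7, 8]

Max-flow min-cut theorem verified: both equal 15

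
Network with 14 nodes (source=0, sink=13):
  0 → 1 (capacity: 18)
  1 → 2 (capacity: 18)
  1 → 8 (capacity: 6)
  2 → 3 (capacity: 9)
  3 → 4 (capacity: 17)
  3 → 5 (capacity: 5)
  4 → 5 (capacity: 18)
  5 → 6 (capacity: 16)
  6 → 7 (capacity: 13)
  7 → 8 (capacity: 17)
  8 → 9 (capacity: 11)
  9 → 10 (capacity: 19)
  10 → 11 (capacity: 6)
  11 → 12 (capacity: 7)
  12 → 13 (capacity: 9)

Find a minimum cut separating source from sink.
Min cut value = 6, edges: (10,11)

Min cut value: 6
Partition: S = [0, 1, 2, 3, 4, 5, 6, 7, 8, 9, 10], T = [11, 12, 13]
Cut edges: (10,11)

By max-flow min-cut theorem, max flow = min cut = 6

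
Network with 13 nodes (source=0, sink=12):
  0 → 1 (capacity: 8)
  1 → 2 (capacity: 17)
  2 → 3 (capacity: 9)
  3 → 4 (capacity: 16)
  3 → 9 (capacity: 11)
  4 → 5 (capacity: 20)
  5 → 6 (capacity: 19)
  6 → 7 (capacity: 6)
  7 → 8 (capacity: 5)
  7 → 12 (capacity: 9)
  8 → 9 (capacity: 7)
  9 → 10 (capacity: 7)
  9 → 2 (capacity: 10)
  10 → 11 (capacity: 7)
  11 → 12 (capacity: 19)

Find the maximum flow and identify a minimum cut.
Max flow = 8, Min cut edges: (0,1)

Maximum flow: 8
Minimum cut: (0,1)
Partition: S = [0], T = [1, 2, 3, 4, 5, 6, 7, 8, 9, 10, 11, 12]

Max-flow min-cut theorem verified: both equal 8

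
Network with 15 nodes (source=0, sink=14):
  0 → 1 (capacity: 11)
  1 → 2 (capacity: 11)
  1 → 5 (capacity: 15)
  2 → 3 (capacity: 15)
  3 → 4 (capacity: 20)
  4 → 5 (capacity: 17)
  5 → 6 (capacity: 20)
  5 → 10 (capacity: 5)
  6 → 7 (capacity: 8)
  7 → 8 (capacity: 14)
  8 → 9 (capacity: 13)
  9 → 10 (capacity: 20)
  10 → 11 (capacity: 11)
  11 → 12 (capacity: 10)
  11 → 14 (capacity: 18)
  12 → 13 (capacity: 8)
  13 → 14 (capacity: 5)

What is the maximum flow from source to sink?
Maximum flow = 11

Max flow: 11

Flow assignment:
  0 → 1: 11/11
  1 → 5: 11/15
  5 → 6: 6/20
  5 → 10: 5/5
  6 → 7: 6/8
  7 → 8: 6/14
  8 → 9: 6/13
  9 → 10: 6/20
  10 → 11: 11/11
  11 → 14: 11/18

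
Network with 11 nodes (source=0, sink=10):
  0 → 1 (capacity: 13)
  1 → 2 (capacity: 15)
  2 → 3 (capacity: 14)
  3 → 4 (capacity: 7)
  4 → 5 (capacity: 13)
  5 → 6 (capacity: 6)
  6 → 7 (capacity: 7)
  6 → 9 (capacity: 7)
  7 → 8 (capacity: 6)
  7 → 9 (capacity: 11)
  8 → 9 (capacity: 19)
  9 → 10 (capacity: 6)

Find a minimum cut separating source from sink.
Min cut value = 6, edges: (9,10)

Min cut value: 6
Partition: S = [0, 1, 2, 3, 4, 5, 6, 7, 8, 9], T = [10]
Cut edges: (9,10)

By max-flow min-cut theorem, max flow = min cut = 6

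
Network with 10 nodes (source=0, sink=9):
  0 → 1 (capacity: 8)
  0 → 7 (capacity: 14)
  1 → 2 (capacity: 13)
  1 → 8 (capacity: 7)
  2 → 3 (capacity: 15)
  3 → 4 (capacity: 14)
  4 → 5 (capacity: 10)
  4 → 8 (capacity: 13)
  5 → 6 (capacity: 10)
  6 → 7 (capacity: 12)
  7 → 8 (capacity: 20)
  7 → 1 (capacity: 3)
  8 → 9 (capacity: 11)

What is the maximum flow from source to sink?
Maximum flow = 11

Max flow: 11

Flow assignment:
  0 → 1: 8/8
  0 → 7: 3/14
  1 → 2: 1/13
  1 → 8: 7/7
  2 → 3: 1/15
  3 → 4: 1/14
  4 → 8: 1/13
  7 → 8: 3/20
  8 → 9: 11/11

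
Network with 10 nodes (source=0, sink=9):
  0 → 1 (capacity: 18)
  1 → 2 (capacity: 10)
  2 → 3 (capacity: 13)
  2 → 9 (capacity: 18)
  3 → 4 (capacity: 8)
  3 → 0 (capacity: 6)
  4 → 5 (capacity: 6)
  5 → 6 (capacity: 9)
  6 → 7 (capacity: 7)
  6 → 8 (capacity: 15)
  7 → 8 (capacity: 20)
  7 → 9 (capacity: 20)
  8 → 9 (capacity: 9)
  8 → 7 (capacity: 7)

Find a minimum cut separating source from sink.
Min cut value = 10, edges: (1,2)

Min cut value: 10
Partition: S = [0, 1], T = [2, 3, 4, 5, 6, 7, 8, 9]
Cut edges: (1,2)

By max-flow min-cut theorem, max flow = min cut = 10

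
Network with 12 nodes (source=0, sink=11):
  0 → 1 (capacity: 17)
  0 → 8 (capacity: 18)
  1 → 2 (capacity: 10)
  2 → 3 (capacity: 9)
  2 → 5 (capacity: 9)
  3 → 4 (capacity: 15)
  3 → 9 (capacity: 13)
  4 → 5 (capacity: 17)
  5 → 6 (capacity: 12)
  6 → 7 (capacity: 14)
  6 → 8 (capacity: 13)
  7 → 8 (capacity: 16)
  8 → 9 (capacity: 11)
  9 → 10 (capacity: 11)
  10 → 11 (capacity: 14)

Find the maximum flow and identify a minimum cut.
Max flow = 11, Min cut edges: (9,10)

Maximum flow: 11
Minimum cut: (9,10)
Partition: S = [0, 1, 2, 3, 4, 5, 6, 7, 8, 9], T = [10, 11]

Max-flow min-cut theorem verified: both equal 11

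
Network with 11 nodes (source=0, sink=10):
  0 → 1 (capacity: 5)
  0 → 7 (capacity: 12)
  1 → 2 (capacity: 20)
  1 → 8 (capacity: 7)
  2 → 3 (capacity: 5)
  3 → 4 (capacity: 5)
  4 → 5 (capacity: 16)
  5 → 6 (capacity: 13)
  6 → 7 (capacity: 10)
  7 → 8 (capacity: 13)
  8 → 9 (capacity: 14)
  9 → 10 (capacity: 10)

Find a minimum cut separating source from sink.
Min cut value = 10, edges: (9,10)

Min cut value: 10
Partition: S = [0, 1, 2, 3, 4, 5, 6, 7, 8, 9], T = [10]
Cut edges: (9,10)

By max-flow min-cut theorem, max flow = min cut = 10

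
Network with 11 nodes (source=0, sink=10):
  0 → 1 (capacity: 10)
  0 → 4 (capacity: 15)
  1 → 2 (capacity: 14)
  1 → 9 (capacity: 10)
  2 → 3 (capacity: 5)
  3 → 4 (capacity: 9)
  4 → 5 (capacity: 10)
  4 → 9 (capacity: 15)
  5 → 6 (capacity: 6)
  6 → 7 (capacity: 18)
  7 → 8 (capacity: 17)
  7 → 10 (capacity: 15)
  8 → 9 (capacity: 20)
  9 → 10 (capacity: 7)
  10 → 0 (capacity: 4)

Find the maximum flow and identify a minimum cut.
Max flow = 13, Min cut edges: (5,6), (9,10)

Maximum flow: 13
Minimum cut: (5,6), (9,10)
Partition: S = [0, 1, 2, 3, 4, 5, 8, 9], T = [6, 7, 10]

Max-flow min-cut theorem verified: both equal 13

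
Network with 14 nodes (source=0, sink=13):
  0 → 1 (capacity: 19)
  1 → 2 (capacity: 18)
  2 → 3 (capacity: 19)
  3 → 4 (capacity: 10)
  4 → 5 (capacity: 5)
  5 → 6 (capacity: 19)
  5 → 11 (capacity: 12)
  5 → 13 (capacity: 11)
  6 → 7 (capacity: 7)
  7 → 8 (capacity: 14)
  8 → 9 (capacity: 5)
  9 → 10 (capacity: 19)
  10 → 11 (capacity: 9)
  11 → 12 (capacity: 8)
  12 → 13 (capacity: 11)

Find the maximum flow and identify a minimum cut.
Max flow = 5, Min cut edges: (4,5)

Maximum flow: 5
Minimum cut: (4,5)
Partition: S = [0, 1, 2, 3, 4], T = [5, 6, 7, 8, 9, 10, 11, 12, 13]

Max-flow min-cut theorem verified: both equal 5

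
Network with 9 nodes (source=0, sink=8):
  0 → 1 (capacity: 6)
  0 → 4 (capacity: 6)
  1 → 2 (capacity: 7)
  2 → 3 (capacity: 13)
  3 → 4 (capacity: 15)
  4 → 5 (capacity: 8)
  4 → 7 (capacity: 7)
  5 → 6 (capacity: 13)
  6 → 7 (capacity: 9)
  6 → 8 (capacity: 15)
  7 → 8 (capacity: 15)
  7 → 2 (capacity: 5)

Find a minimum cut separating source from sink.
Min cut value = 12, edges: (0,1), (0,4)

Min cut value: 12
Partition: S = [0], T = [1, 2, 3, 4, 5, 6, 7, 8]
Cut edges: (0,1), (0,4)

By max-flow min-cut theorem, max flow = min cut = 12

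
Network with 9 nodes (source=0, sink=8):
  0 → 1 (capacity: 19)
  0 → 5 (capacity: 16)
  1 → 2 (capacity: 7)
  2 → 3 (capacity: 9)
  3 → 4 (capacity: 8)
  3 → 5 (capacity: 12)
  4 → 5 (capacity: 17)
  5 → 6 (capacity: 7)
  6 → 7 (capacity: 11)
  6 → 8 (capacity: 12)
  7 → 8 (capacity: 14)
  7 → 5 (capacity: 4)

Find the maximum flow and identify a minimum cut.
Max flow = 7, Min cut edges: (5,6)

Maximum flow: 7
Minimum cut: (5,6)
Partition: S = [0, 1, 2, 3, 4, 5], T = [6, 7, 8]

Max-flow min-cut theorem verified: both equal 7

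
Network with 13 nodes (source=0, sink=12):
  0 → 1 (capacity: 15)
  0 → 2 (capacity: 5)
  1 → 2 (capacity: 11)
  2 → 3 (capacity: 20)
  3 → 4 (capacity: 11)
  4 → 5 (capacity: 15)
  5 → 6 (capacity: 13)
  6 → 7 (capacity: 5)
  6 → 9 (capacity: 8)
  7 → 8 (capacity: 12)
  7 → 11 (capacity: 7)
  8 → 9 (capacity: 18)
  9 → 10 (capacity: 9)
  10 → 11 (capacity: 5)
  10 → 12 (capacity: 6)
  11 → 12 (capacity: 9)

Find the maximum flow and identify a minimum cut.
Max flow = 11, Min cut edges: (3,4)

Maximum flow: 11
Minimum cut: (3,4)
Partition: S = [0, 1, 2, 3], T = [4, 5, 6, 7, 8, 9, 10, 11, 12]

Max-flow min-cut theorem verified: both equal 11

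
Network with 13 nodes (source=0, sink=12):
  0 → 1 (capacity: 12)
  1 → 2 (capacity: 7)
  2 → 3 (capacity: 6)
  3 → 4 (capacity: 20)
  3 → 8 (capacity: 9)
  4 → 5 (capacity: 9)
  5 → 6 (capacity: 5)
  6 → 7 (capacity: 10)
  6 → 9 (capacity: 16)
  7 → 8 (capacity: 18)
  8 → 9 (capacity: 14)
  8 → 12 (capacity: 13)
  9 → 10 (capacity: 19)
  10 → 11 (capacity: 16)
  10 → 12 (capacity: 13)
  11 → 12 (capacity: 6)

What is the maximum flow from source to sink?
Maximum flow = 6

Max flow: 6

Flow assignment:
  0 → 1: 6/12
  1 → 2: 6/7
  2 → 3: 6/6
  3 → 8: 6/9
  8 → 12: 6/13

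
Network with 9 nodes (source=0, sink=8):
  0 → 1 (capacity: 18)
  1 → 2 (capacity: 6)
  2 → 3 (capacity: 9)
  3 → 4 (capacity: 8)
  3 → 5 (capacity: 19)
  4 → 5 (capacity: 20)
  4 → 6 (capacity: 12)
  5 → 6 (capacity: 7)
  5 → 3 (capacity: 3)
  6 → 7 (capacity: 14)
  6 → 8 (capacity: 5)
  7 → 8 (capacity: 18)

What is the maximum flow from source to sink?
Maximum flow = 6

Max flow: 6

Flow assignment:
  0 → 1: 6/18
  1 → 2: 6/6
  2 → 3: 6/9
  3 → 4: 6/8
  4 → 6: 6/12
  6 → 7: 1/14
  6 → 8: 5/5
  7 → 8: 1/18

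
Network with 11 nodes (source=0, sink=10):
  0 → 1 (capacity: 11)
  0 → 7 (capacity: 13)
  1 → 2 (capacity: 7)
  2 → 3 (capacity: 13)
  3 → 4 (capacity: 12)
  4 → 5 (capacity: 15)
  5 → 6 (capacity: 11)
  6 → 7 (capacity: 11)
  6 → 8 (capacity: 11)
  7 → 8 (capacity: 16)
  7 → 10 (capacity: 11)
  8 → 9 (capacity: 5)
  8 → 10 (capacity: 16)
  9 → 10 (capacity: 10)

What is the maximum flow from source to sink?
Maximum flow = 20

Max flow: 20

Flow assignment:
  0 → 1: 7/11
  0 → 7: 13/13
  1 → 2: 7/7
  2 → 3: 7/13
  3 → 4: 7/12
  4 → 5: 7/15
  5 → 6: 7/11
  6 → 7: 7/11
  7 → 8: 9/16
  7 → 10: 11/11
  8 → 10: 9/16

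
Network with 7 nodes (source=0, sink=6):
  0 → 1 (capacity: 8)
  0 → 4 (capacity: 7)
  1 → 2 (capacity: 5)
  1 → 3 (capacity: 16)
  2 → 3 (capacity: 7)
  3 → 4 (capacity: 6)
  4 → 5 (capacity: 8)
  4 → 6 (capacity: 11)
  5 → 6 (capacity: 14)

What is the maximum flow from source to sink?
Maximum flow = 13

Max flow: 13

Flow assignment:
  0 → 1: 6/8
  0 → 4: 7/7
  1 → 3: 6/16
  3 → 4: 6/6
  4 → 5: 2/8
  4 → 6: 11/11
  5 → 6: 2/14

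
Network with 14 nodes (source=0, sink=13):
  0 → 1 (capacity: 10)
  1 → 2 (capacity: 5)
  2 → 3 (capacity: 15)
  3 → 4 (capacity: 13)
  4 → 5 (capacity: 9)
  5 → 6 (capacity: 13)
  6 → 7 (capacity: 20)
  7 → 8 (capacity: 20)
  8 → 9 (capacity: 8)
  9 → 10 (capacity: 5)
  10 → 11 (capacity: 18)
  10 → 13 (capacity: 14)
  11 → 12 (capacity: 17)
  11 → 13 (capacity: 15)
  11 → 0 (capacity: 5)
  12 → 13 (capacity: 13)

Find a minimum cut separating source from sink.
Min cut value = 5, edges: (9,10)

Min cut value: 5
Partition: S = [0, 1, 2, 3, 4, 5, 6, 7, 8, 9], T = [10, 11, 12, 13]
Cut edges: (9,10)

By max-flow min-cut theorem, max flow = min cut = 5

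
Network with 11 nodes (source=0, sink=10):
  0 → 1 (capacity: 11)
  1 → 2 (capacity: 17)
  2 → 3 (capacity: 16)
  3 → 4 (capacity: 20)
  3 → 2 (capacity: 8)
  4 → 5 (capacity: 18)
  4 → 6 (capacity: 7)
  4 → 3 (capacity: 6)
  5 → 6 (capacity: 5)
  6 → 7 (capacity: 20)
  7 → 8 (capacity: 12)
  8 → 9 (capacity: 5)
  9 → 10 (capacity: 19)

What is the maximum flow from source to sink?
Maximum flow = 5

Max flow: 5

Flow assignment:
  0 → 1: 5/11
  1 → 2: 5/17
  2 → 3: 5/16
  3 → 4: 5/20
  4 → 5: 4/18
  4 → 6: 1/7
  5 → 6: 4/5
  6 → 7: 5/20
  7 → 8: 5/12
  8 → 9: 5/5
  9 → 10: 5/19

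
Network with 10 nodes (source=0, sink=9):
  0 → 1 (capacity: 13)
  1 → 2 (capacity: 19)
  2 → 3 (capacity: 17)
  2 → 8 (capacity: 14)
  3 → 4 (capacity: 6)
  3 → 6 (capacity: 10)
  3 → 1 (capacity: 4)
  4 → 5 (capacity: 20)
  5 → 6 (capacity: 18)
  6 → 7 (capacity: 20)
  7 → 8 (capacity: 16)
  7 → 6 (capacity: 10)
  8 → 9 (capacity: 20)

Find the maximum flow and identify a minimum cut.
Max flow = 13, Min cut edges: (0,1)

Maximum flow: 13
Minimum cut: (0,1)
Partition: S = [0], T = [1, 2, 3, 4, 5, 6, 7, 8, 9]

Max-flow min-cut theorem verified: both equal 13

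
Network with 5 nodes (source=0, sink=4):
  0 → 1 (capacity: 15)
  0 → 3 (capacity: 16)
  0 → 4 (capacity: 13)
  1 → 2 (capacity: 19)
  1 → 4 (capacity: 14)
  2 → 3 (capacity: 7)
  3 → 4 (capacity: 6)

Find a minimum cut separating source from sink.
Min cut value = 33, edges: (0,4), (1,4), (3,4)

Min cut value: 33
Partition: S = [0, 1, 2, 3], T = [4]
Cut edges: (0,4), (1,4), (3,4)

By max-flow min-cut theorem, max flow = min cut = 33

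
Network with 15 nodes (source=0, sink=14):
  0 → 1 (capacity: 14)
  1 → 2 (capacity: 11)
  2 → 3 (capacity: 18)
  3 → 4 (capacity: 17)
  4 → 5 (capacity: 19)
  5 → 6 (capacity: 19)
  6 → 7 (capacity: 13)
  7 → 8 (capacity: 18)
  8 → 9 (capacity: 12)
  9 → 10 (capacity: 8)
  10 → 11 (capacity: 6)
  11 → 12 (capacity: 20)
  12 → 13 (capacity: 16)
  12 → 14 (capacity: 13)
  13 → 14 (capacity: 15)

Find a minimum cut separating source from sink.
Min cut value = 6, edges: (10,11)

Min cut value: 6
Partition: S = [0, 1, 2, 3, 4, 5, 6, 7, 8, 9, 10], T = [11, 12, 13, 14]
Cut edges: (10,11)

By max-flow min-cut theorem, max flow = min cut = 6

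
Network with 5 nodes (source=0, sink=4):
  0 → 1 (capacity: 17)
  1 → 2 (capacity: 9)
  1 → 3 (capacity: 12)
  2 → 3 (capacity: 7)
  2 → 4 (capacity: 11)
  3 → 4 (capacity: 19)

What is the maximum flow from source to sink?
Maximum flow = 17

Max flow: 17

Flow assignment:
  0 → 1: 17/17
  1 → 2: 9/9
  1 → 3: 8/12
  2 → 4: 9/11
  3 → 4: 8/19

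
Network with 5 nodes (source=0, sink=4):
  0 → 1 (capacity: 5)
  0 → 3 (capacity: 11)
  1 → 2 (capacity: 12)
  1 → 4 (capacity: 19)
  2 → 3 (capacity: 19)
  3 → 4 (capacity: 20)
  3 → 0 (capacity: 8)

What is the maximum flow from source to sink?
Maximum flow = 16

Max flow: 16

Flow assignment:
  0 → 1: 5/5
  0 → 3: 11/11
  1 → 4: 5/19
  3 → 4: 11/20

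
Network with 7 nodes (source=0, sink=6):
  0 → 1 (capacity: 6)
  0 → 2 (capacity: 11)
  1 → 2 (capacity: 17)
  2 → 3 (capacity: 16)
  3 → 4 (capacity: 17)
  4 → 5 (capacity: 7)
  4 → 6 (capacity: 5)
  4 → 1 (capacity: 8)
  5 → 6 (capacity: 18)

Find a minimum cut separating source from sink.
Min cut value = 12, edges: (4,5), (4,6)

Min cut value: 12
Partition: S = [0, 1, 2, 3, 4], T = [5, 6]
Cut edges: (4,5), (4,6)

By max-flow min-cut theorem, max flow = min cut = 12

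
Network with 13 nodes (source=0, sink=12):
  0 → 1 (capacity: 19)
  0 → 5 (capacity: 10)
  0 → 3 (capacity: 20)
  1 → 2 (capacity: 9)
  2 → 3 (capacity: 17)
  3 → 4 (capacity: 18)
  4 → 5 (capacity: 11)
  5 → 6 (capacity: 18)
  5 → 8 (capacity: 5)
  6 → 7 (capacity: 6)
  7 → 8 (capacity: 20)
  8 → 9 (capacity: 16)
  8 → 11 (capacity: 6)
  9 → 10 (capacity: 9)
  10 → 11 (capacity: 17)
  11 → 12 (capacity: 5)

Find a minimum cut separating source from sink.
Min cut value = 5, edges: (11,12)

Min cut value: 5
Partition: S = [0, 1, 2, 3, 4, 5, 6, 7, 8, 9, 10, 11], T = [12]
Cut edges: (11,12)

By max-flow min-cut theorem, max flow = min cut = 5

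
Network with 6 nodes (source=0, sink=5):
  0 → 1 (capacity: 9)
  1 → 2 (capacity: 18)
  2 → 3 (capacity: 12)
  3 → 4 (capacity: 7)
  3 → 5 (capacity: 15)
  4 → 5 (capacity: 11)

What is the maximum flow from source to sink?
Maximum flow = 9

Max flow: 9

Flow assignment:
  0 → 1: 9/9
  1 → 2: 9/18
  2 → 3: 9/12
  3 → 5: 9/15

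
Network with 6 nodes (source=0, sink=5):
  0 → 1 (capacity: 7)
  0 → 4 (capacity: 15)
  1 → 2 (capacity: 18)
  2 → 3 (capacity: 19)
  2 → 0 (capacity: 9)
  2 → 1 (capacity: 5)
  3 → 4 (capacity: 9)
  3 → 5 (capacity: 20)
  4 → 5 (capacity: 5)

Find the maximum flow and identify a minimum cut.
Max flow = 12, Min cut edges: (0,1), (4,5)

Maximum flow: 12
Minimum cut: (0,1), (4,5)
Partition: S = [0, 4], T = [1, 2, 3, 5]

Max-flow min-cut theorem verified: both equal 12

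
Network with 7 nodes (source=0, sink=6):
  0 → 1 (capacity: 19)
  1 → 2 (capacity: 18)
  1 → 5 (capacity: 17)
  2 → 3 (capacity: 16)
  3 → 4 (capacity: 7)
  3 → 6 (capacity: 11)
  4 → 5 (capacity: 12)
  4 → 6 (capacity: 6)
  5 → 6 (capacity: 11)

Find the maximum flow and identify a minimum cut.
Max flow = 19, Min cut edges: (0,1)

Maximum flow: 19
Minimum cut: (0,1)
Partition: S = [0], T = [1, 2, 3, 4, 5, 6]

Max-flow min-cut theorem verified: both equal 19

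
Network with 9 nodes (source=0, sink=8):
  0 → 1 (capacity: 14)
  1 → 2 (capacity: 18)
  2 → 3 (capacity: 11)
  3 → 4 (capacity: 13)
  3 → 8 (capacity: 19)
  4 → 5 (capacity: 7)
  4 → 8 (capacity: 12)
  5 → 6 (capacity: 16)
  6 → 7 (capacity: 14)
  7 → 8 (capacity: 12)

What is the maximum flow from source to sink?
Maximum flow = 11

Max flow: 11

Flow assignment:
  0 → 1: 11/14
  1 → 2: 11/18
  2 → 3: 11/11
  3 → 8: 11/19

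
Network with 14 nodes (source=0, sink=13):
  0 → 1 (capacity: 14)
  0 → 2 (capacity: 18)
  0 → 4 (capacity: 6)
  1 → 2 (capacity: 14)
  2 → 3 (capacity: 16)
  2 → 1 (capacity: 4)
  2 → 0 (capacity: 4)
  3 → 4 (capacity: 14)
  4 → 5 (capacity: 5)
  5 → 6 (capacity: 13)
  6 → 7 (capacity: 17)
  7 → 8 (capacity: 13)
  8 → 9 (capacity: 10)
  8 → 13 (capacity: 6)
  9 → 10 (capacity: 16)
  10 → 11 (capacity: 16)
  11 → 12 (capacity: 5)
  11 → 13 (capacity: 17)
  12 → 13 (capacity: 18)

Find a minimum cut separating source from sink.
Min cut value = 5, edges: (4,5)

Min cut value: 5
Partition: S = [0, 1, 2, 3, 4], T = [5, 6, 7, 8, 9, 10, 11, 12, 13]
Cut edges: (4,5)

By max-flow min-cut theorem, max flow = min cut = 5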